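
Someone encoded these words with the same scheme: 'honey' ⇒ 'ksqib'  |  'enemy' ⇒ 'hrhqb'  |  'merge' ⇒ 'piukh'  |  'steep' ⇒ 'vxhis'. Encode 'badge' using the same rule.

The shifts repeat in a cycle of length 2: positions 0,1,… shift by +3, +4, then the pattern repeats.
Applying it to badge: b+3=e, a+4=e, d+3=g, g+4=k, e+3=h.

eegkh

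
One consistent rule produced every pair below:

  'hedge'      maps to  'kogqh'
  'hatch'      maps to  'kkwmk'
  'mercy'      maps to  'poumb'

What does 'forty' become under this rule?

iyudb

The shifts repeat in a cycle of length 2: positions 0,1,… shift by +3, +10, then the pattern repeats.
Applying it to forty: f+3=i, o+10=y, r+3=u, t+10=d, y+3=b.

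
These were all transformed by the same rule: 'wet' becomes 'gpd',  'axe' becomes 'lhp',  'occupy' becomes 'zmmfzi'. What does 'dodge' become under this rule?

The shift depends on letter class: consonant w→g is +10, but vowel e→p is +11. Vowels shift forward by 11 and consonants shift forward by 10.
Applying it to dodge: d(cons)+10=n, o(vowel)+11=z, d(cons)+10=n, g(cons)+10=q, e(vowel)+11=p.

nznqp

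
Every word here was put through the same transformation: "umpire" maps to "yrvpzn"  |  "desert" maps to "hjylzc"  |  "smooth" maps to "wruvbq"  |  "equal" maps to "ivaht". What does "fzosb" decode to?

Letter i (0-indexed) is shifted by i+4, so successive shifts are 4, 5, 6, ….
Reversing it on fzosb: f−4=b, z−5=u, o−6=i, s−7=l, b−8=t.

built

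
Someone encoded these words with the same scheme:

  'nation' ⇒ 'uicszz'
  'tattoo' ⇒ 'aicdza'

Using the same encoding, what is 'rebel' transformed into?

In nation: n→u is +7, a→i is +8, t→c is +9, i→s is +10 — the shift increases by 1 each position. Letter i (0-indexed) is shifted by i+7, so successive shifts are 7, 8, 9, ….
On rebel: r+7=y, e+8=m, b+9=k, e+10=o, l+11=w.

ymkow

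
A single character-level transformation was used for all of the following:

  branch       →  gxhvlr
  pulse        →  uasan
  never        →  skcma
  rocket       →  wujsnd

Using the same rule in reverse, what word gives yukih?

today

In branch: b→g is +5, r→x is +6, a→h is +7, n→v is +8 — the shift increases by 1 each position. Each letter shifts forward by (position + 5), i.e. 5, 6, 7, … — the shift grows by one for each successive letter.
Reversing it on yukih: y−5=t, u−6=o, k−7=d, i−8=a, h−9=y.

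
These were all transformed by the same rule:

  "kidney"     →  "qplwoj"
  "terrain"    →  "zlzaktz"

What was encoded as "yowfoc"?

Letter i (0-indexed) is shifted by i+6, so successive shifts are 6, 7, 8, ….
Reversing it on yowfoc: y−6=s, o−7=h, w−8=o, f−9=w, o−10=e, c−11=r.

shower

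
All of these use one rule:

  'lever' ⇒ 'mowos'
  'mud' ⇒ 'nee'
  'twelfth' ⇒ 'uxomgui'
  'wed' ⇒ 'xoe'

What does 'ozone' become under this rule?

yayoo

The shift depends on letter class: consonant l→m is +1, but vowel e→o is +10. Vowels shift forward by 10 and consonants shift forward by 1.
On ozone: o(vowel)+10=y, z(cons)+1=a, o(vowel)+10=y, n(cons)+1=o, e(vowel)+10=o.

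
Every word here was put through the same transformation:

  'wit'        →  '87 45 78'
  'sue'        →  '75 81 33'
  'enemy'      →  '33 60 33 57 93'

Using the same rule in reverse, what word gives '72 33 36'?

The formula is n = 3×(alphabet index, a=1) + 18.
Reversing it on 72 33 36: 72→(72−18)÷3=18=r, 33→(33−18)÷3=5=e, 36→(36−18)÷3=6=f.

ref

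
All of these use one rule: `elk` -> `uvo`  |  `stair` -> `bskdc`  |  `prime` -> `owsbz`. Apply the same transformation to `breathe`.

ordkobl

The output letters match the input read backwards, each shifted +10: elk reversed is kle. The word is reversed, then every letter is shifted forward by 10.
For breathe: reverse → ehtaerb; then shift: e+10=o, h+10=r, t+10=d, a+10=k, e+10=o, r+10=b, b+10=l.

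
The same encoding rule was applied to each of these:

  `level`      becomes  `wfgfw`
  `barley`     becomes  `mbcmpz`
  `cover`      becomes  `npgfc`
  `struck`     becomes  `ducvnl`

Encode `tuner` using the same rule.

evyfc

Shifts by position in level: pos 0: l→w (+11), pos 1: e→f (+1), pos 2: v→g (+11), pos 3: e→f (+1) — repeating every 2. It's a Vigenère-style cipher with numeric key [11,1]: position i shifts by key[i mod 2].
On tuner: t+11=e, u+1=v, n+11=y, e+1=f, r+11=c.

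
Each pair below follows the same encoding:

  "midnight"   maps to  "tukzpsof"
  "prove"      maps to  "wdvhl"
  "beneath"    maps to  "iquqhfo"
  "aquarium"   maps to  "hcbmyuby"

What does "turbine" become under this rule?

agynpzl

Shifts by position in midnight: pos 0: m→t (+7), pos 1: i→u (+12), pos 2: d→k (+7), pos 3: n→z (+12) — repeating every 2. The shifts repeat in a cycle of length 2: positions 0,1,… shift by +7, +12, then the pattern repeats.
On turbine: t+7=a, u+12=g, r+7=y, b+12=n, i+7=p, n+12=z, e+7=l.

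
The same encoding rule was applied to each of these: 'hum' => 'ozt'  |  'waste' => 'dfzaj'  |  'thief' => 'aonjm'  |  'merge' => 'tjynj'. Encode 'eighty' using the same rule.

The shift depends on letter class: consonant h→o is +7, but vowel u→z is +5. Two shifts are in play — +5 for a/e/i/o/u, +7 for every other letter.
For eighty: e(vowel)+5=j, i(vowel)+5=n, g(cons)+7=n, h(cons)+7=o, t(cons)+7=a, y(cons)+7=f.

jnnoaf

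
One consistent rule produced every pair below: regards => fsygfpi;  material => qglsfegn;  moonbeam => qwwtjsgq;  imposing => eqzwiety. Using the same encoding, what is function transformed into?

votmlewt

r(17)→f(5) and e(4)→s(18) fit y≡3x+6 (mod 26); the inverse of 3 mod 26 is 9. Treating letters as 0–25, the rule is x ↦ 3x + 6 (mod 26).
On function: f(5)→3·5+6≡21=v; u(20)→3·20+6≡14=o; n(13)→3·13+6≡19=t; c(2)→3·2+6≡12=m; t(19)→3·19+6≡11=l; i(8)→3·8+6≡4=e; o(14)→3·14+6≡22=w; n(13)→3·13+6≡19=t (all mod 26).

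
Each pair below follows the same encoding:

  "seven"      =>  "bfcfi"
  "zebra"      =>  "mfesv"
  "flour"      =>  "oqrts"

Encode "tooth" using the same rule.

s(18)→b(1) and e(4)→f(5) fit y≡9x+21 (mod 26); the inverse of 9 mod 26 is 3. Each letter's alphabet position (a=0..z=25) is mapped through 9·x+21 mod 26 — an affine cipher.
Applying it to tooth: t(19)→9·19+21≡10=k; o(14)→9·14+21≡17=r; o(14)→9·14+21≡17=r; t(19)→9·19+21≡10=k; h(7)→9·7+21≡6=g (all mod 26).

krrkg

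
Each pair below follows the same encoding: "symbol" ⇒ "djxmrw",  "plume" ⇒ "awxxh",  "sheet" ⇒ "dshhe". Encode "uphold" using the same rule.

xasrwo

The shift depends on letter class: consonant s→d is +11, but vowel o→r is +3. Vowels shift forward by 3 and consonants shift forward by 11.
Applying it to uphold: u(vowel)+3=x, p(cons)+11=a, h(cons)+11=s, o(vowel)+3=r, l(cons)+11=w, d(cons)+11=o.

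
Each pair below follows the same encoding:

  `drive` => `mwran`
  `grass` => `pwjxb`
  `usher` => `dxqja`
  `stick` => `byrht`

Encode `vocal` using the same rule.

etlfu

Shifts by position in drive: pos 0: d→m (+9), pos 1: r→w (+5), pos 2: i→r (+9), pos 3: v→a (+5) — repeating every 2. The shifts repeat in a cycle of length 2: positions 0,1,… shift by +9, +5, then the pattern repeats.
For vocal: v+9=e, o+5=t, c+9=l, a+5=f, l+9=u.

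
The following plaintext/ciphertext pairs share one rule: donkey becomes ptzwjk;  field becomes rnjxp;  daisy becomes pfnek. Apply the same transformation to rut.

dzf

The shift depends on letter class: consonant d→p is +12, but vowel o→t is +5. Vowels shift forward by 5 and consonants shift forward by 12.
Applying it to rut: r(cons)+12=d, u(vowel)+5=z, t(cons)+12=f.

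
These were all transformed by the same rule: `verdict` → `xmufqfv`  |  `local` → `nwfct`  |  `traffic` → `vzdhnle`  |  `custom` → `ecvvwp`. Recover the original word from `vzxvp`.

The shifts repeat in a cycle of length 3: positions 0,1,… shift by +2, +8, +3, then the pattern repeats.
Undoing it on vzxvp: v−2=t, z−8=r, x−3=u, v−2=t, p−8=h.

truth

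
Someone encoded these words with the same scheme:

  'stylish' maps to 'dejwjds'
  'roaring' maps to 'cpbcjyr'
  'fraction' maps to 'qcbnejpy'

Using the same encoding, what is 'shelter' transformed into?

The shift depends on letter class: consonant s→d is +11, but vowel i→j is +1. The rule splits by letter class: vowels +1, consonants +11.
On shelter: s(cons)+11=d, h(cons)+11=s, e(vowel)+1=f, l(cons)+11=w, t(cons)+11=e, e(vowel)+1=f, r(cons)+11=c.

dsfwefc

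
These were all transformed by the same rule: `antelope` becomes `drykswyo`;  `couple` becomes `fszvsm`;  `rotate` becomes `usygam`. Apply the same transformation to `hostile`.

In antelope: a→d is +3, n→r is +4, t→y is +5, e→k is +6 — the shift increases by 1 each position. Letter i (0-indexed) is shifted by i+3, so successive shifts are 3, 4, 5, ….
For hostile: h+3=k, o+4=s, s+5=x, t+6=z, i+7=p, l+8=t, e+9=n.

ksxzptn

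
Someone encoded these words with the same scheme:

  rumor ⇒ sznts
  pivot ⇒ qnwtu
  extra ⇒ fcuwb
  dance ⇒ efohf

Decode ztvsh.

Shifts by position in rumor: pos 0: r→s (+1), pos 1: u→z (+5), pos 2: m→n (+1), pos 3: o→t (+5) — repeating every 2. A repeating key of period 2 is used — shifts +1, +5 over and over.
Undoing it on ztvsh: z−1=y, t−5=o, v−1=u, s−5=n, h−1=g.

young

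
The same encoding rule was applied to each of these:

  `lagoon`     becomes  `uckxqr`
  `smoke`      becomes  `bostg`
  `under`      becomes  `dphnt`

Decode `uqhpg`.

lodge

Shifts by position in lagoon: pos 0: l→u (+9), pos 1: a→c (+2), pos 2: g→k (+4), pos 3: o→x (+9), pos 4: o→q (+2), pos 5: n→r (+4) — repeating every 3. It's a Vigenère-style cipher with numeric key [9,2,4]: position i shifts by key[i mod 3].
Decoding uqhpg: u−9=l, q−2=o, h−4=d, p−9=g, g−2=e.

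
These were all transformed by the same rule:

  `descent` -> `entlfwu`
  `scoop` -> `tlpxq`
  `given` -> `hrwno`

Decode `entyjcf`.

despite

Shifts by position in descent: pos 0: d→e (+1), pos 1: e→n (+9), pos 2: s→t (+1), pos 3: c→l (+9) — repeating every 2. A repeating key of period 2 is used — shifts +1, +9 over and over.
Undoing it on entyjcf: e−1=d, n−9=e, t−1=s, y−9=p, j−1=i, c−9=t, f−1=e.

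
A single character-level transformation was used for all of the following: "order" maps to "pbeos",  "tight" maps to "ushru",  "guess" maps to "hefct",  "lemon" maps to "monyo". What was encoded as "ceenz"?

buddy

Shifts by position in order: pos 0: o→p (+1), pos 1: r→b (+10), pos 2: d→e (+1), pos 3: e→o (+10) — repeating every 2. A repeating key of period 2 is used — shifts +1, +10 over and over.
Undoing it on ceenz: c−1=b, e−10=u, e−1=d, n−10=d, z−1=y.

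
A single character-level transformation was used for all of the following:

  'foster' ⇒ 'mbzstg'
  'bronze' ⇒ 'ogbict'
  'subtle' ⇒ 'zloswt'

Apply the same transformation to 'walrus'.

This is an affine cipher: with a=0,…,z=25, each position x becomes (19x+21) mod 26.
For walrus: w(22)→19·22+21≡23=x; a(0)→19·0+21≡21=v; l(11)→19·11+21≡22=w; r(17)→19·17+21≡6=g; u(20)→19·20+21≡11=l; s(18)→19·18+21≡25=z (all mod 26).

xvwglz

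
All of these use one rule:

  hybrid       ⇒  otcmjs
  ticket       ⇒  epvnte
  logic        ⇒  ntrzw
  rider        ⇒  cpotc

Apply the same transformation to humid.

The output letters match the input read backwards, each shifted +11: hybrid reversed is dirbyh. Two steps: reverse the string, then apply a Caesar shift of +11.
For humid: reverse → dimuh; then shift: d+11=o, i+11=t, m+11=x, u+11=f, h+11=s.

otxfs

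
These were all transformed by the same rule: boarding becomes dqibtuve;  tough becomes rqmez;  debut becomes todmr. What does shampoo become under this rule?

b(1)→d(3) and o(14)→q(16) fit y≡21x+8 (mod 26); the inverse of 21 mod 26 is 5. Each letter's alphabet position (a=0..z=25) is mapped through 21·x+8 mod 26 — an affine cipher.
On shampoo: s(18)→21·18+8≡22=w; h(7)→21·7+8≡25=z; a(0)→21·0+8≡8=i; m(12)→21·12+8≡0=a; p(15)→21·15+8≡11=l; o(14)→21·14+8≡16=q; o(14)→21·14+8≡16=q (all mod 26).

wzialqq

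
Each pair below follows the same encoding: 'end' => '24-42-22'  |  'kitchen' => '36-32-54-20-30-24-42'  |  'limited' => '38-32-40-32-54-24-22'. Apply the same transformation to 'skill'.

Each letter becomes 2×(its alphabet position, a=1..z=26) + 14.
On skill: s=19→52, k=11→36, i=9→32, l=12→38, l=12→38.

52-36-32-38-38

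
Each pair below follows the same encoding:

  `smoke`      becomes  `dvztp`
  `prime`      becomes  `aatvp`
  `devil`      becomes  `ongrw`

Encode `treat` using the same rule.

eapje

It's a Vigenère-style cipher with numeric key [11,9]: position i shifts by key[i mod 2].
Applying it to treat: t+11=e, r+9=a, e+11=p, a+9=j, t+11=e.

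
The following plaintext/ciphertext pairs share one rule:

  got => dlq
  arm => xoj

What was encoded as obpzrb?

Every letter moves 23 places later in the alphabet, wrapping around z→a.
Reversing it on obpzrb: o−23=r, b−23=e, p−23=s, z−23=c, r−23=u, b−23=e.

rescue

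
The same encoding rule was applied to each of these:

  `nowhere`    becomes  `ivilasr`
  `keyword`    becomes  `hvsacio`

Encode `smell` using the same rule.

The word is reversed, then every letter is shifted forward by 4.
On smell: reverse → llems; then shift: l+4=p, l+4=p, e+4=i, m+4=q, s+4=w.

ppiqw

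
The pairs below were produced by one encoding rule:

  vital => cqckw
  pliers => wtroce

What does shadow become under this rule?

In vital: v→c is +7, i→q is +8, t→c is +9, a→k is +10 — the shift increases by 1 each position. The shift increases by 1 at each position, starting from +7: 7, 8, 9, ….
For shadow: s+7=z, h+8=p, a+9=j, d+10=n, o+11=z, w+12=i.

zpjnzi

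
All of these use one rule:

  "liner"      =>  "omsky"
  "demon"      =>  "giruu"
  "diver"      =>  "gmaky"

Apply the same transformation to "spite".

In liner: l→o is +3, i→m is +4, n→s is +5, e→k is +6 — the shift increases by 1 each position. Letter i (0-indexed) is shifted by i+3, so successive shifts are 3, 4, 5, ….
On spite: s+3=v, p+4=t, i+5=n, t+6=z, e+7=l.

vtnzl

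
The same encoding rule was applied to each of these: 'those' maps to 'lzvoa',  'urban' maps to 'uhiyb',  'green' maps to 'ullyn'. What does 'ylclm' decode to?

fever

The output letters match the input read backwards, each shifted +7: those reversed is esoht. Two steps: reverse the string, then apply a Caesar shift of +7.
Undoing it on ylclm: shift back: y−7=r, l−7=e, c−7=v, l−7=e, m−7=f → revef; then reverse → fever.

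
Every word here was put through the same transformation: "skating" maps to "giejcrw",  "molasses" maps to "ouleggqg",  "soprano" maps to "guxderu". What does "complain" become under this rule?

kuoxlecr

s(18)→g(6) and k(10)→i(8) fit y≡3x+4 (mod 26); the inverse of 3 mod 26 is 9. Each letter's alphabet position (a=0..z=25) is mapped through 3·x+4 mod 26 — an affine cipher.
Applying it to complain: c(2)→3·2+4≡10=k; o(14)→3·14+4≡20=u; m(12)→3·12+4≡14=o; p(15)→3·15+4≡23=x; l(11)→3·11+4≡11=l; a(0)→3·0+4≡4=e; i(8)→3·8+4≡2=c; n(13)→3·13+4≡17=r (all mod 26).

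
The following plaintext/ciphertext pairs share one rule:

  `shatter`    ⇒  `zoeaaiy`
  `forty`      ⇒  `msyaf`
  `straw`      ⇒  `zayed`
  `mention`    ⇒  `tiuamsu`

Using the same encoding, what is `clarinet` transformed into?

Two shifts are in play — +4 for a/e/i/o/u, +7 for every other letter.
On clarinet: c(cons)+7=j, l(cons)+7=s, a(vowel)+4=e, r(cons)+7=y, i(vowel)+4=m, n(cons)+7=u, e(vowel)+4=i, t(cons)+7=a.

jseymuia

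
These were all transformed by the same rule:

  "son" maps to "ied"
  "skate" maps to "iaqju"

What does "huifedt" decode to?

Compare letters: s→i is +16, o→e is +16, n→d is +16 — a constant shift. Each letter is shifted forward by 16 in the alphabet (a Caesar shift of +16).
Reversing it on huifedt: h−16=r, u−16=e, i−16=s, f−16=p, e−16=o, d−16=n, t−16=d.

respond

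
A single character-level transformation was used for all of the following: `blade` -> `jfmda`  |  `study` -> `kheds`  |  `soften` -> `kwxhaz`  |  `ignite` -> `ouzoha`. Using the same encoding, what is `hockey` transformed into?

rwgias

This is an affine cipher: with a=0,…,z=25, each position x becomes (23x+12) mod 26.
On hockey: h(7)→23·7+12≡17=r; o(14)→23·14+12≡22=w; c(2)→23·2+12≡6=g; k(10)→23·10+12≡8=i; e(4)→23·4+12≡0=a; y(24)→23·24+12≡18=s (all mod 26).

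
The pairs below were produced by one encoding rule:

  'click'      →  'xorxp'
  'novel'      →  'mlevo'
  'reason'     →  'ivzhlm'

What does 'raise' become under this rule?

Each pair mirrors across the alphabet (c↔x, l↔o, i↔r): positions sum to 25. Letters are reflected about the middle of the alphabet (position → 25−position): Atbash.
On raise: r↔i, a↔z, i↔r, s↔h, e↔v.

izrhv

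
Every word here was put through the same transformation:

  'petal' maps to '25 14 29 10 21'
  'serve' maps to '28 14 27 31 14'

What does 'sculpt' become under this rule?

28 12 30 21 25 29

p is letter #16 and maps to 25: an offset of 9. The number is (letter's place in the alphabet, a=1) + 9.
Applying it to sculpt: s=19→28, c=3→12, u=21→30, l=12→21, p=16→25, t=20→29.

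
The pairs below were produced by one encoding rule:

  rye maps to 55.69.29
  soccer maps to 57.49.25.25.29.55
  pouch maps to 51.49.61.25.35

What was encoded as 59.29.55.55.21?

The formula is n = 2×(alphabet index, a=1) + 19.
Undoing it on 59.29.55.55.21: 59→(59−19)÷2=20=t, 29→(29−19)÷2=5=e, 55→(55−19)÷2=18=r, 55→(55−19)÷2=18=r, 21→(21−19)÷2=1=a.

terra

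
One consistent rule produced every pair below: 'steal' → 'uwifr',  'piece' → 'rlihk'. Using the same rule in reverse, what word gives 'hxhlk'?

In steal: s→u is +2, t→w is +3, e→i is +4, a→f is +5 — the shift increases by 1 each position. Letter i (0-indexed) is shifted by i+2, so successive shifts are 2, 3, 4, ….
Undoing it on hxhlk: h−2=f, x−3=u, h−4=d, l−5=g, k−6=e.

fudge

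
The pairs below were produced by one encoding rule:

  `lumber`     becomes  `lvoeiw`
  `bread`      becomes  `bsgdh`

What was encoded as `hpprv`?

In lumber: l→l is +0, u→v is +1, m→o is +2, b→e is +3 — the shift increases by 1 each position. The shift increases by 1 at each position, starting from +0: 0, 1, 2, ….
Decoding hpprv: h−0=h, p−1=o, p−2=n, r−3=o, v−4=r.

honor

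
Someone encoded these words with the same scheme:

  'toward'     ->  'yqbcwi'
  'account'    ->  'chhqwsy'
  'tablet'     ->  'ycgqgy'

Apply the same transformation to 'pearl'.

The shift depends on letter class: consonant t→y is +5, but vowel o→q is +2. Two shifts are in play — +2 for a/e/i/o/u, +5 for every other letter.
Applying it to pearl: p(cons)+5=u, e(vowel)+2=g, a(vowel)+2=c, r(cons)+5=w, l(cons)+5=q.

ugcwq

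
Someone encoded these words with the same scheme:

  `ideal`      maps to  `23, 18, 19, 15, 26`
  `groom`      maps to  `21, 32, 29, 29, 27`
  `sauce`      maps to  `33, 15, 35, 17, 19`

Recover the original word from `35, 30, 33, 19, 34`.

i is letter #9 and maps to 23: an offset of 14. Each letter is replaced by its alphabet position (a=1..z=26) + 14.
Decoding 35, 30, 33, 19, 34: 35→(35−14)÷1=21=u, 30→(30−14)÷1=16=p, 33→(33−14)÷1=19=s, 19→(19−14)÷1=5=e, 34→(34−14)÷1=20=t.

upset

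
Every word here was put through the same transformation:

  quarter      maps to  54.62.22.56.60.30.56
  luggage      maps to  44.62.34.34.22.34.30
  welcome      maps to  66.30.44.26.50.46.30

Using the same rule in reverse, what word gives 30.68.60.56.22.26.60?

extract

The formula is n = 2×(alphabet index, a=1) + 20.
Decoding 30.68.60.56.22.26.60: 30→(30−20)÷2=5=e, 68→(68−20)÷2=24=x, 60→(60−20)÷2=20=t, 56→(56−20)÷2=18=r, 22→(22−20)÷2=1=a, 26→(26−20)÷2=3=c, 60→(60−20)÷2=20=t.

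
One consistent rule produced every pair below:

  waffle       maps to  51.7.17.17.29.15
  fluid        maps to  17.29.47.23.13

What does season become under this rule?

w(#23)→51 and a(#1)→7: differences scale by 2, so n = 2·pos + 5. The formula is n = 2×(alphabet index, a=1) + 5.
Applying it to season: s=19→43, e=5→15, a=1→7, s=19→43, o=15→35, n=14→33.

43.15.7.43.35.33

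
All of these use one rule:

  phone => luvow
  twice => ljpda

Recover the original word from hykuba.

The word is reversed, then every letter is shifted forward by 7.
Decoding hykuba: shift back: h−7=a, y−7=r, k−7=d, u−7=n, b−7=u, a−7=t → ardnut; then reverse → tundra.

tundra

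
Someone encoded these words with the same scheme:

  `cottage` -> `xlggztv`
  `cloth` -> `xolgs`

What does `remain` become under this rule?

ivnzrm

This is the alphabet-reversal cipher (Atbash): a becomes z, b becomes y, etc.
For remain: r↔i, e↔v, m↔n, a↔z, i↔r, n↔m.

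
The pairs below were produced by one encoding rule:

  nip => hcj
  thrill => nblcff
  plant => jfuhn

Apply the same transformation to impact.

cgjuwn

Compare letters: n→h is +20, i→c is +20, p→j is +20 — a constant shift. It's a constant shift of +20 (ROT20).
Applying it to impact: i+20=c, m+20=g, p+20=j, a+20=u, c+20=w, t+20=n.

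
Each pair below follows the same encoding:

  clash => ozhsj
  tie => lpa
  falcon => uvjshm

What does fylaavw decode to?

Two steps: reverse the string, then apply a Caesar shift of +7.
Undoing it on fylaavw: shift back: f−7=y, y−7=r, l−7=e, a−7=t, a−7=t, v−7=o, w−7=p → yrettop; then reverse → pottery.

pottery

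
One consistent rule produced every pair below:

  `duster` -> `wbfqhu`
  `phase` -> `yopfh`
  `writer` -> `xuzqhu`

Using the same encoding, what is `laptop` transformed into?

gpyqny

d(3)→w(22) and u(20)→b(1) fit y≡11x+15 (mod 26); the inverse of 11 mod 26 is 19. Treating letters as 0–25, the rule is x ↦ 11x + 15 (mod 26).
Applying it to laptop: l(11)→11·11+15≡6=g; a(0)→11·0+15≡15=p; p(15)→11·15+15≡24=y; t(19)→11·19+15≡16=q; o(14)→11·14+15≡13=n; p(15)→11·15+15≡24=y (all mod 26).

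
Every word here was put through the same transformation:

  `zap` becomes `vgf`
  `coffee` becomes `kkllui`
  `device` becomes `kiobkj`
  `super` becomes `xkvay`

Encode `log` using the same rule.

mur

The output letters match the input read backwards, each shifted +6: zap reversed is paz. Two steps: reverse the string, then apply a Caesar shift of +6.
On log: reverse → gol; then shift: g+6=m, o+6=u, l+6=r.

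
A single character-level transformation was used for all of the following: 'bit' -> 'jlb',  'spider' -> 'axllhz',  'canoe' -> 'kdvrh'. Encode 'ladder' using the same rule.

tdllhz

The shift depends on letter class: consonant b→j is +8, but vowel i→l is +3. Vowels shift forward by 3 and consonants shift forward by 8.
On ladder: l(cons)+8=t, a(vowel)+3=d, d(cons)+8=l, d(cons)+8=l, e(vowel)+3=h, r(cons)+8=z.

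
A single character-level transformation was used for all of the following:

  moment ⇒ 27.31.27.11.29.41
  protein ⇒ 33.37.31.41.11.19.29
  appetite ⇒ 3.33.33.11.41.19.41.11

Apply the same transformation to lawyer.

m(#13)→27 and o(#15)→31: differences scale by 2, so n = 2·pos + 1. The formula is n = 2×(alphabet index, a=1) + 1.
Applying it to lawyer: l=12→25, a=1→3, w=23→47, y=25→51, e=5→11, r=18→37.

25.3.47.51.11.37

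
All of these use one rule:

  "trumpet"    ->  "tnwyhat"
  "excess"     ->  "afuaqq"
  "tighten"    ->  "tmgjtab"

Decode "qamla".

Treating letters as 0–25, the rule is x ↦ 3x + 14 (mod 26).
Reversing it on qamla: q(16)→9·(16−14)≡18=s; a(0)→9·(0−14)≡4=e; m(12)→9·(12−14)≡8=i; l(11)→9·(11−14)≡25=z; a(0)→9·(0−14)≡4=e (all mod 26).

seize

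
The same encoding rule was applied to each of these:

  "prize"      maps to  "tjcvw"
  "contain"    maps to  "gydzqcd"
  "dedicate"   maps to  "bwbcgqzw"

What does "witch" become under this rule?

kczgh

p(15)→t(19) and r(17)→j(9) fit y≡21x+16 (mod 26); the inverse of 21 mod 26 is 5. Each letter's alphabet position (a=0..z=25) is mapped through 21·x+16 mod 26 — an affine cipher.
For witch: w(22)→21·22+16≡10=k; i(8)→21·8+16≡2=c; t(19)→21·19+16≡25=z; c(2)→21·2+16≡6=g; h(7)→21·7+16≡7=h (all mod 26).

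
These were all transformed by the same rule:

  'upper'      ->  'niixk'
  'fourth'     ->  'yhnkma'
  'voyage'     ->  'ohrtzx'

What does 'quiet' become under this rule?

Compare letters: u→n is +19, p→i is +19, p→i is +19 — a constant shift. Every letter moves 19 places later in the alphabet, wrapping around z→a.
For quiet: q+19=j, u+19=n, i+19=b, e+19=x, t+19=m.

jnbxm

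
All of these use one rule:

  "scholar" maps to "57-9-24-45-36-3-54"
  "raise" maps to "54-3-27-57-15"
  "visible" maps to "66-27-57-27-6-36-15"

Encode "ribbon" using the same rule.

With a=1..z=26, the number is 3·pos.
For ribbon: r=18→54, i=9→27, b=2→6, b=2→6, o=15→45, n=14→42.

54-27-6-6-45-42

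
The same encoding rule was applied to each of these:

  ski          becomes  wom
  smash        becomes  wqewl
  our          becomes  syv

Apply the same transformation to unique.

yrmuyi

Each letter is shifted forward by 4 in the alphabet (a Caesar shift of +4).
For unique: u+4=y, n+4=r, i+4=m, q+4=u, u+4=y, e+4=i.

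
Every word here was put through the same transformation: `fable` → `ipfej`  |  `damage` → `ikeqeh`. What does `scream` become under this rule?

qeivgw

The word is reversed, then every letter is shifted forward by 4.
For scream: reverse → maercs; then shift: m+4=q, a+4=e, e+4=i, r+4=v, c+4=g, s+4=w.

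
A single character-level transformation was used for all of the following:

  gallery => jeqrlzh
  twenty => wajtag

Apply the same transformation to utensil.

xxjtzqu

In gallery: g→j is +3, a→e is +4, l→q is +5, l→r is +6 — the shift increases by 1 each position. Letter i (0-indexed) is shifted by i+3, so successive shifts are 3, 4, 5, ….
Applying it to utensil: u+3=x, t+4=x, e+5=j, n+6=t, s+7=z, i+8=q, l+9=u.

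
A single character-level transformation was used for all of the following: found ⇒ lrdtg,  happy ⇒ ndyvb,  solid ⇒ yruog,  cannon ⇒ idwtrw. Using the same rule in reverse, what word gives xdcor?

ratio

Shifts by position in found: pos 0: f→l (+6), pos 1: o→r (+3), pos 2: u→d (+9), pos 3: n→t (+6), pos 4: d→g (+3) — repeating every 3. It's a Vigenère-style cipher with numeric key [6,3,9]: position i shifts by key[i mod 3].
Reversing it on xdcor: x−6=r, d−3=a, c−9=t, o−6=i, r−3=o.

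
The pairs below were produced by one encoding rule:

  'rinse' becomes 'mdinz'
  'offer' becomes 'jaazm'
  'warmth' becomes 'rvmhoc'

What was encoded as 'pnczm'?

usher

It's a constant shift of +21 (ROT21).
Reversing it on pnczm: p−21=u, n−21=s, c−21=h, z−21=e, m−21=r.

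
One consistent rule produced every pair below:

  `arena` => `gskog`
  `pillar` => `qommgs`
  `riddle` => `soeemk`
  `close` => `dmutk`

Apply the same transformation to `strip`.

tusoq

The shift depends on letter class: consonant r→s is +1, but vowel a→g is +6. Two shifts are in play — +6 for a/e/i/o/u, +1 for every other letter.
On strip: s(cons)+1=t, t(cons)+1=u, r(cons)+1=s, i(vowel)+6=o, p(cons)+1=q.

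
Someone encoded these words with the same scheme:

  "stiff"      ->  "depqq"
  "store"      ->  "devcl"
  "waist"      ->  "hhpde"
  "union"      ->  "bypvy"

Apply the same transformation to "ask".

hdv

Vowels shift forward by 7 and consonants shift forward by 11.
Applying it to ask: a(vowel)+7=h, s(cons)+11=d, k(cons)+11=v.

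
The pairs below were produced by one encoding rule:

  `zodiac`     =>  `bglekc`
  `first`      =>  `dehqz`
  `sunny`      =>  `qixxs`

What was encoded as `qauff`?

swell

z(25)→b(1) and o(14)→g(6) fit y≡9x+10 (mod 26); the inverse of 9 mod 26 is 3. Each letter's alphabet position (a=0..z=25) is mapped through 9·x+10 mod 26 — an affine cipher.
Reversing it on qauff: q(16)→3·(16−10)≡18=s; a(0)→3·(0−10)≡22=w; u(20)→3·(20−10)≡4=e; f(5)→3·(5−10)≡11=l; f(5)→3·(5−10)≡11=l (all mod 26).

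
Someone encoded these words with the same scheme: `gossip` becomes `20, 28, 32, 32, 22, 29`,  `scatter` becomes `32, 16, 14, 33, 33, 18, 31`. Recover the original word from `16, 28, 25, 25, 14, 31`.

collar

g is letter #7 and maps to 20: an offset of 13. Letters become their 1-based position plus 13 (so a→14, b→15, …).
Undoing it on 16, 28, 25, 25, 14, 31: 16→(16−13)÷1=3=c, 28→(28−13)÷1=15=o, 25→(25−13)÷1=12=l, 25→(25−13)÷1=12=l, 14→(14−13)÷1=1=a, 31→(31−13)÷1=18=r.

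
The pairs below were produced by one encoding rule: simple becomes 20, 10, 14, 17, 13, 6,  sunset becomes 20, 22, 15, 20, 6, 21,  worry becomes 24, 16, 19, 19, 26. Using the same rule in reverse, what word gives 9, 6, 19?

Letters become their 1-based position plus 1 (so a→2, b→3, …).
Reversing it on 9, 6, 19: 9→(9−1)÷1=8=h, 6→(6−1)÷1=5=e, 19→(19−1)÷1=18=r.

her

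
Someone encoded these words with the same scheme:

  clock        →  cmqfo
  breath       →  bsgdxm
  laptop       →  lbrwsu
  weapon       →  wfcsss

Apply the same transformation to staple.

sucspj

The shift increases by 1 at each position, starting from +0: 0, 1, 2, ….
On staple: s+0=s, t+1=u, a+2=c, p+3=s, l+4=p, e+5=j.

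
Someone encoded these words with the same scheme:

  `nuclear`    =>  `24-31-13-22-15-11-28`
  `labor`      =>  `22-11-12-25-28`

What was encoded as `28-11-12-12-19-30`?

n is letter #14 and maps to 24: an offset of 10. Letters become their 1-based position plus 10 (so a→11, b→12, …).
Undoing it on 28-11-12-12-19-30: 28→(28−10)÷1=18=r, 11→(11−10)÷1=1=a, 12→(12−10)÷1=2=b, 12→(12−10)÷1=2=b, 19→(19−10)÷1=9=i, 30→(30−10)÷1=20=t.

rabbit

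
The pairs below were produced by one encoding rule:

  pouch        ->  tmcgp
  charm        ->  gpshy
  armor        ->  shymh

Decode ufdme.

p(15)→t(19) and o(14)→m(12) fit y≡7x+18 (mod 26); the inverse of 7 mod 26 is 15. Each letter's alphabet position (a=0..z=25) is mapped through 7·x+18 mod 26 — an affine cipher.
Undoing it on ufdme: u(20)→15·(20−18)≡4=e; f(5)→15·(5−18)≡13=n; d(3)→15·(3−18)≡9=j; m(12)→15·(12−18)≡14=o; e(4)→15·(4−18)≡24=y (all mod 26).

enjoy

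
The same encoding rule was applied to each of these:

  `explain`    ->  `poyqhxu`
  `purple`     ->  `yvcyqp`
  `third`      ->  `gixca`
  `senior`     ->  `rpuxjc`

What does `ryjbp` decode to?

spoke

e(4)→p(15) and x(23)→o(14) fit y≡15x+7 (mod 26); the inverse of 15 mod 26 is 7. This is an affine cipher: with a=0,…,z=25, each position x becomes (15x+7) mod 26.
Reversing it on ryjbp: r(17)→7·(17−7)≡18=s; y(24)→7·(24−7)≡15=p; j(9)→7·(9−7)≡14=o; b(1)→7·(1−7)≡10=k; p(15)→7·(15−7)≡4=e (all mod 26).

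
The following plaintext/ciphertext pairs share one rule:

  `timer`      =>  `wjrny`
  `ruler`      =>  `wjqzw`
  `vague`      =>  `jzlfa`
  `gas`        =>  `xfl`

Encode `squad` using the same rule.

ifzvx

The output letters match the input read backwards, each shifted +5: timer reversed is remit. Read the word backwards and shift each letter +5.
For squad: reverse → dauqs; then shift: d+5=i, a+5=f, u+5=z, q+5=v, s+5=x.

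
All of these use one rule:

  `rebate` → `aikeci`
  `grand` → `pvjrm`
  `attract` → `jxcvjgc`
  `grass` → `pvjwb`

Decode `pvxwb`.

gross

Shifts by position in rebate: pos 0: r→a (+9), pos 1: e→i (+4), pos 2: b→k (+9), pos 3: a→e (+4) — repeating every 2. A repeating key of period 2 is used — shifts +9, +4 over and over.
Reversing it on pvxwb: p−9=g, v−4=r, x−9=o, w−4=s, b−9=s.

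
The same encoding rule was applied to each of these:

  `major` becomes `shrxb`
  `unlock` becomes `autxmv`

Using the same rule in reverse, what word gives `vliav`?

pearl

In major: m→s is +6, a→h is +7, j→r is +8, o→x is +9 — the shift increases by 1 each position. Letter i (0-indexed) is shifted by i+6, so successive shifts are 6, 7, 8, ….
Reversing it on vliav: v−6=p, l−7=e, i−8=a, a−9=r, v−10=l.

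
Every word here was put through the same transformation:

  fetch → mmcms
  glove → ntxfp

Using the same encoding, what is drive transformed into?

In fetch: f→m is +7, e→m is +8, t→c is +9, c→m is +10 — the shift increases by 1 each position. Letter i (0-indexed) is shifted by i+7, so successive shifts are 7, 8, 9, ….
On drive: d+7=k, r+8=z, i+9=r, v+10=f, e+11=p.

kzrfp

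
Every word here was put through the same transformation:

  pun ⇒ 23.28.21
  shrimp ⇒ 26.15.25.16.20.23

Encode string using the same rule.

26.27.25.16.21.14

p is letter #16 and maps to 23: an offset of 7. Each letter is replaced by its alphabet position (a=1..z=26) + 7.
Applying it to string: s=19→26, t=20→27, r=18→25, i=9→16, n=14→21, g=7→14.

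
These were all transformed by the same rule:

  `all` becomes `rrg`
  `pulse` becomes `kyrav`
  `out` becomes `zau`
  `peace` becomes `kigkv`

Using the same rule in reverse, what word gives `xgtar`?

The word is reversed, then every letter is shifted forward by 6.
Undoing it on xgtar: shift back: x−6=r, g−6=a, t−6=n, a−6=u, r−6=l → ranul; then reverse → lunar.

lunar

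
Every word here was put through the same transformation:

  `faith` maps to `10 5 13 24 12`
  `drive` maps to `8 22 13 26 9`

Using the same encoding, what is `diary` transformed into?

f is letter #6 and maps to 10: an offset of 4. The number is (letter's place in the alphabet, a=1) + 4.
On diary: d=4→8, i=9→13, a=1→5, r=18→22, y=25→29.

8 13 5 22 29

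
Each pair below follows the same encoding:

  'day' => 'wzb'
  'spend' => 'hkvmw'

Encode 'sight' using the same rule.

hrtsg

Each pair mirrors across the alphabet (d↔w, a↔z, y↔b): positions sum to 25. Letters are reflected about the middle of the alphabet (position → 25−position): Atbash.
Applying it to sight: s↔h, i↔r, g↔t, h↔s, t↔g.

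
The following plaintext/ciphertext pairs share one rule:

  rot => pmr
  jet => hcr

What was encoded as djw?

fly

Compare letters: r→p is +24, o→m is +24, t→r is +24 — a constant shift. This is a Caesar cipher with shift 24.
Undoing it on djw: d−24=f, j−24=l, w−24=y.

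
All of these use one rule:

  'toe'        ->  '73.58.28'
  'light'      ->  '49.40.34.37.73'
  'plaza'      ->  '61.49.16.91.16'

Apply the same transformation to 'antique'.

t(#20)→73 and o(#15)→58: differences scale by 3, so n = 3·pos + 13. The formula is n = 3×(alphabet index, a=1) + 13.
For antique: a=1→16, n=14→55, t=20→73, i=9→40, q=17→64, u=21→76, e=5→28.

16.55.73.40.64.76.28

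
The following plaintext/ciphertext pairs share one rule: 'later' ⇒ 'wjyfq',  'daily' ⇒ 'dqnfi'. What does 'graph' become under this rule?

The output letters match the input read backwards, each shifted +5: later reversed is retal. Two steps: reverse the string, then apply a Caesar shift of +5.
For graph: reverse → hparg; then shift: h+5=m, p+5=u, a+5=f, r+5=w, g+5=l.

mufwl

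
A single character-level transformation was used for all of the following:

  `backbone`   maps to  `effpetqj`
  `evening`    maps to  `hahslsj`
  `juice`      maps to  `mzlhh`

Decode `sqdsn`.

plank

Shifts by position in backbone: pos 0: b→e (+3), pos 1: a→f (+5), pos 2: c→f (+3), pos 3: k→p (+5) — repeating every 2. The shifts repeat in a cycle of length 2: positions 0,1,… shift by +3, +5, then the pattern repeats.
Decoding sqdsn: s−3=p, q−5=l, d−3=a, s−5=n, n−3=k.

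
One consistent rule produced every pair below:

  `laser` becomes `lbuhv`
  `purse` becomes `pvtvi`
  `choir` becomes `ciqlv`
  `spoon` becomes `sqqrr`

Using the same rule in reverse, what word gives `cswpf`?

crumb

Letter i (0-indexed) is shifted by i+0, so successive shifts are 0, 1, 2, ….
Undoing it on cswpf: c−0=c, s−1=r, w−2=u, p−3=m, f−4=b.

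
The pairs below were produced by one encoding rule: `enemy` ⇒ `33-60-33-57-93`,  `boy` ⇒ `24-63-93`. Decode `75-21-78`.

sat

e(#5)→33 and n(#14)→60: differences scale by 3, so n = 3·pos + 18. The formula is n = 3×(alphabet index, a=1) + 18.
Undoing it on 75-21-78: 75→(75−18)÷3=19=s, 21→(21−18)÷3=1=a, 78→(78−18)÷3=20=t.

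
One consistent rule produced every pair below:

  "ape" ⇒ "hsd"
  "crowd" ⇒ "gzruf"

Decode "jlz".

wig

The output letters match the input read backwards, each shifted +3: ape reversed is epa. Two steps: reverse the string, then apply a Caesar shift of +3.
Decoding jlz: shift back: j−3=g, l−3=i, z−3=w → giw; then reverse → wig.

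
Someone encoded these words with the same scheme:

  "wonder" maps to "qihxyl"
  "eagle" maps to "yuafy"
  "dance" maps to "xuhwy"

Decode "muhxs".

sandy

Every letter moves 20 places later in the alphabet, wrapping around z→a.
Decoding muhxs: m−20=s, u−20=a, h−20=n, x−20=d, s−20=y.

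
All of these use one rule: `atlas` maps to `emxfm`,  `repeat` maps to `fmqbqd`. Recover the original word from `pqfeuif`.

The output letters match the input read backwards, each shifted +12: atlas reversed is salta. Read the word backwards and shift each letter +12.
Undoing it on pqfeuif: shift back: p−12=d, q−12=e, f−12=t, e−12=s, u−12=i, i−12=w, f−12=t → detsiwt; then reverse → twisted.

twisted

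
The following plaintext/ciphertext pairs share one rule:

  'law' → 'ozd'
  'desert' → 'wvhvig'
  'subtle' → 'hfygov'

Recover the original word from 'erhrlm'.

Each pair mirrors across the alphabet (l↔o, a↔z, w↔d): positions sum to 25. Letters are reflected about the middle of the alphabet (position → 25−position): Atbash.
Reversing it on erhrlm: e↔v, r↔i, h↔s, r↔i, l↔o, m↔n.

vision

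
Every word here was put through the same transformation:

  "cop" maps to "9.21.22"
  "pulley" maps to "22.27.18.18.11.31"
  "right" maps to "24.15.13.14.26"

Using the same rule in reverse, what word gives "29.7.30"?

The number is (letter's place in the alphabet, a=1) + 6.
Undoing it on 29.7.30: 29→(29−6)÷1=23=w, 7→(7−6)÷1=1=a, 30→(30−6)÷1=24=x.

wax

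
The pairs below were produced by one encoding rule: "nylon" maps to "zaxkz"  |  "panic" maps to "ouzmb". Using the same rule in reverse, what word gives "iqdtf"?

The output letters match the input read backwards, each shifted +12: nylon reversed is nolyn. The word is reversed, then every letter is shifted forward by 12.
Reversing it on iqdtf: shift back: i−12=w, q−12=e, d−12=r, t−12=h, f−12=t → werht; then reverse → threw.

threw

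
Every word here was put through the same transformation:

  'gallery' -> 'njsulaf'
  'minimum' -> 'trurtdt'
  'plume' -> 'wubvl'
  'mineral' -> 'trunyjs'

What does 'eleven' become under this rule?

lulelw

The shifts repeat in a cycle of length 2: positions 0,1,… shift by +7, +9, then the pattern repeats.
On eleven: e+7=l, l+9=u, e+7=l, v+9=e, e+7=l, n+9=w.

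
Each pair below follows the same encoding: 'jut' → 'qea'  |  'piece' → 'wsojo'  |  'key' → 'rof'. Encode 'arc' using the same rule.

kyj

The shift depends on letter class: consonant j→q is +7, but vowel u→e is +10. Vowels shift forward by 10 and consonants shift forward by 7.
Applying it to arc: a(vowel)+10=k, r(cons)+7=y, c(cons)+7=j.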